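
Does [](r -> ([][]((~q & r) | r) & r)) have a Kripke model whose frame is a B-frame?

Yes, satisfiable

1. [](r -> ([][]((~q & r) | r) & r)), 0
2. r -> ([][]((~q & r) | r) & r), 0
3. [][]((~q & r) | r) & r, 0
4. [][]((~q & r) | r), 0
5. r, 0
6. []((~q & r) | r), 0
7. (~q & r) | r, 0
Accessibility: 0R0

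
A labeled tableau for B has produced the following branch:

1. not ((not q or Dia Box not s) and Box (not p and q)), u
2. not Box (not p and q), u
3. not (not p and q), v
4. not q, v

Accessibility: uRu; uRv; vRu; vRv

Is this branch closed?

No, open

No world carries both an atom and its negation.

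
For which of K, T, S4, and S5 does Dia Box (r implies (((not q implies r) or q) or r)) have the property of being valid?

K-tableau for the negation not Dia Box (r implies (((not q implies r) or q) or r)):
1. not Dia Box (r implies (((not q implies r) or q) or r)), u
Complete open branch: countermodel on a K-frame, so not valid in K.
T-tableau for the negation not Dia Box (r implies (((not q implies r) or q) or r)):
1. not Dia Box (r implies (((not q implies r) or q) or r)), u
2. not Box (r implies (((not q implies r) or q) or r)), u
3. not (r implies (((not q implies r) or q) or r)), v
4. r, v
5. not (((not q implies r) or q) or r), v
6. not ((not q implies r) or q), v
7. not r, v
Accessibility: uRu, uRv, vRv
Branch closes: r and not r both at v.
Every branch closes (one shown): valid in T, hence also in S4, S5 (every theorem of T is a theorem of S4 and S5).

T, S4, S5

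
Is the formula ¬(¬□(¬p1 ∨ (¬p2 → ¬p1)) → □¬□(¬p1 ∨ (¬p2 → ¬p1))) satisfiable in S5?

No, unsatisfiable

1. ¬(¬□(¬p1 ∨ (¬p2 → ¬p1)) → □¬□(¬p1 ∨ (¬p2 → ¬p1))), 0
2. ¬□(¬p1 ∨ (¬p2 → ¬p1)), 0   [¬→-rule on 1]
3. ¬□¬□(¬p1 ∨ (¬p2 → ¬p1)), 0   [¬→-rule on 1]
4. ¬(¬p1 ∨ (¬p2 → ¬p1)), 1   [¬□-rule on 2: fresh world 1, 0R1]
5. p1, 1   [¬∨-rule on 4]
6. ¬(¬p2 → ¬p1), 1   [¬∨-rule on 4]
7. ¬p2, 1   [¬→-rule on 6]
8. □(¬p1 ∨ (¬p2 → ¬p1)), 2   [¬□-rule on 3: fresh world 2, 0R2]
9. ¬p1 ∨ (¬p2 → ¬p1), 0   [□-rule on 8 via 2R0]
10. ¬p1 ∨ (¬p2 → ¬p1), 1   [□-rule on 8 via 2R1]
11. ¬p1 ∨ (¬p2 → ¬p1), 2   [□-rule on 8 via 2R2]
12. ¬p2 → ¬p1, 0   [∨-rule on 9 (branches; this branch)]
13. ¬p2 → ¬p1, 1   [∨-rule on 10 (branches; this branch)]
14. ¬p2 → ¬p1, 2   [∨-rule on 11 (branches; this branch)]
15. ¬p1, 0   [→-rule on 12 (branches; this branch)]
16. ¬p1, 1   [→-rule on 13 (branches; this branch)]
Accessibility: 0R0, 0R1, 0R2, 1R0, 1R1, 1R2, 2R0, 2R1, 2R2
Branch closes: p1 and ¬p1 both at 1.
Every branch closes; the branch above is one of them.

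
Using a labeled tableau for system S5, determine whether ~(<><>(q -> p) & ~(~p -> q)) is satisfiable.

Satisfiable

1. ~(<><>(q -> p) & ~(~p -> q)), u
2. ~p -> q, u   [~&-rule on 1 (branches; this branch)]
3. q, u   [->-rule on 2 (branches; this branch)]
Accessibility: uRu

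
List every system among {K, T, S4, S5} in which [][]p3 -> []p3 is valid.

T, S4, S5

T-tableau for the negation ~([][]p3 -> []p3):
1. ~([][]p3 -> []p3), u
2. [][]p3, u   [~->-rule on 1]
3. ~[]p3, u   [~->-rule on 1]
4. []p3, u   [[]-rule on 2 via uRu]
5. p3, u   [[]-rule on 4 via uRu]
6. ~p3, v   [~[]-rule on 3: fresh world v, uRv]
7. []p3, v   [[]-rule on 2 via uRv]
8. p3, v   [[]-rule on 4 via uRv]
Accessibility: uRu, uRv, vRv
Branch closes: p3 and ~p3 both at v.
Every branch closes (one shown): valid in T, hence also in S4, S5 (every theorem of T is a theorem of S4 and S5).
K-tableau for the negation ~([][]p3 -> []p3):
1. ~([][]p3 -> []p3), u
2. [][]p3, u   [~->-rule on 1]
3. ~[]p3, u   [~->-rule on 1]
4. ~p3, v   [~[]-rule on 3: fresh world v, uRv]
5. []p3, v   [[]-rule on 2 via uRv]
Accessibility: uRv
Complete open branch: countermodel on a K-frame, so not valid in K.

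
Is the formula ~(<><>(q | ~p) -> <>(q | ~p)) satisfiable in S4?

1. ~(<><>(q | ~p) -> <>(q | ~p)), 0
2. <><>(q | ~p), 0
3. ~<>(q | ~p), 0
4. ~(q | ~p), 0
5. ~q, 0
6. p, 0
7. <>(q | ~p), 1
8. ~(q | ~p), 1
9. ~q, 1
10. p, 1
11. q | ~p, 2
12. ~(q | ~p), 2
13. ~q, 2
14. p, 2
15. ~p, 2
Accessibility: 0R0, 0R1, 0R2, 1R1, 1R2, 2R2
Branch closes: p and ~p both at 2.
All branches of the tableau close; one closing branch shown above.

Unsatisfiable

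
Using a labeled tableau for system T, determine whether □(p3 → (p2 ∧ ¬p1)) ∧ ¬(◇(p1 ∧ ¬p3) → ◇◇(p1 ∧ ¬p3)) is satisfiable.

Unsatisfiable (every branch closes)

1. □(p3 → (p2 ∧ ¬p1)) ∧ ¬(◇(p1 ∧ ¬p3) → ◇◇(p1 ∧ ¬p3)), 0
2. □(p3 → (p2 ∧ ¬p1)), 0
3. ¬(◇(p1 ∧ ¬p3) → ◇◇(p1 ∧ ¬p3)), 0
4. ◇(p1 ∧ ¬p3), 0
5. ¬◇◇(p1 ∧ ¬p3), 0
6. p3 → (p2 ∧ ¬p1), 0
7. ¬◇(p1 ∧ ¬p3), 0
8. ¬(p1 ∧ ¬p3), 0
9. p2 ∧ ¬p1, 0
10. p2, 0
11. ¬p1, 0
12. p3, 0
13. p1 ∧ ¬p3, 1
14. p1, 1
15. ¬p3, 1
16. p3 → (p2 ∧ ¬p1), 1
17. ¬◇(p1 ∧ ¬p3), 1
18. ¬(p1 ∧ ¬p3), 1
19. p2 ∧ ¬p1, 1
20. p2, 1
21. ¬p1, 1
Accessibility: 0R0, 0R1, 1R1
Branch closes: p1 and ¬p1 both at 1.
(One branch shown.) All branches close.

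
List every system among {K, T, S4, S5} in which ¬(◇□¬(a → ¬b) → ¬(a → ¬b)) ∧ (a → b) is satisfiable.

S4-tableau for the formula:
1. ¬(◇□¬(a → ¬b) → ¬(a → ¬b)) ∧ (a → b), w0
2. ¬(◇□¬(a → ¬b) → ¬(a → ¬b)), w0   [∧-rule on 1]
3. a → b, w0   [∧-rule on 1]
4. ◇□¬(a → ¬b), w0   [¬→-rule on 2]
5. a → ¬b, w0   [¬→-rule on 2]
6. b, w0   [→-rule on 3 (branches; this branch)]
7. ¬a, w0   [→-rule on 5 (branches; this branch)]
8. □¬(a → ¬b), w1   [◇-rule on 4: fresh world w1, w0Rw1]
9. ¬(a → ¬b), w1   [□-rule on 8 via w1Rw1]
10. a, w1   [¬→-rule on 9]
11. b, w1   [¬→-rule on 9]
Accessibility: w0Rw0, w0Rw1, w1Rw1
Complete open branch: satisfiable in S4, hence also in K, T (this S4-model is also a K-model and a T-model).
S5-tableau for the formula:
1. ¬(◇□¬(a → ¬b) → ¬(a → ¬b)) ∧ (a → b), w0
2. ¬(◇□¬(a → ¬b) → ¬(a → ¬b)), w0   [∧-rule on 1]
3. a → b, w0   [∧-rule on 1]
4. ◇□¬(a → ¬b), w0   [¬→-rule on 2]
5. a → ¬b, w0   [¬→-rule on 2]
6. b, w0   [→-rule on 3 (branches; this branch)]
7. ¬a, w0   [→-rule on 5 (branches; this branch)]
8. □¬(a → ¬b), w1   [◇-rule on 4: fresh world w1, w0Rw1]
9. ¬(a → ¬b), w0   [□-rule on 8 via w1Rw0]
10. a, w0   [¬→-rule on 9]
Accessibility: w0Rw0, w0Rw1, w1Rw0, w1Rw1
Branch closes: a and ¬a both at w0.
Every branch closes (one shown): unsatisfiable in S5.

K, T, S4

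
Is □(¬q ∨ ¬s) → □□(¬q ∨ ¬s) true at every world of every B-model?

Tableau for the negation ¬(□(¬q ∨ ¬s) → □□(¬q ∨ ¬s)):
1. ¬(□(¬q ∨ ¬s) → □□(¬q ∨ ¬s)), 0
2. □(¬q ∨ ¬s), 0
3. ¬□□(¬q ∨ ¬s), 0
4. ¬q ∨ ¬s, 0
5. ¬s, 0
6. ¬□(¬q ∨ ¬s), 1
7. ¬q ∨ ¬s, 1
8. ¬s, 1
9. ¬(¬q ∨ ¬s), 2
10. q, 2
11. s, 2
Accessibility: 0R0, 0R1, 1R0, 1R1, 1R2, 2R1, 2R2
The negation has an open branch (countermodel exists).

Invalid (countermodel exists)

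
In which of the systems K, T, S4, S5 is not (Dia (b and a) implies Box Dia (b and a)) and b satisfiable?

K, T, S4

S5-tableau for the formula:
1. not (Dia (b and a) implies Box Dia (b and a)) and b, w0
2. not (Dia (b and a) implies Box Dia (b and a)), w0
3. b, w0
4. Dia (b and a), w0
5. not Box Dia (b and a), w0
6. b and a, w1
7. b, w1
8. a, w1
9. not Dia (b and a), w2
10. not (b and a), w0
11. not (b and a), w1
12. not (b and a), w2
13. not a, w0
14. not a, w1
Accessibility: w0Rw0, w0Rw1, w0Rw2, w1Rw0, w1Rw1, w1Rw2, w2Rw0, w2Rw1, w2Rw2
Branch closes: a and not a both at w1.
Every branch closes (one shown): unsatisfiable in S5.
S4-tableau for the formula:
1. not (Dia (b and a) implies Box Dia (b and a)) and b, w0
2. not (Dia (b and a) implies Box Dia (b and a)), w0
3. b, w0
4. Dia (b and a), w0
5. not Box Dia (b and a), w0
6. b and a, w1
7. b, w1
8. a, w1
9. not Dia (b and a), w2
10. not (b and a), w2
11. not a, w2
Accessibility: w0Rw0, w0Rw1, w0Rw2, w1Rw1, w2Rw2
Complete open branch: satisfiable in S4, hence also in K, T (this S4-model is also a K-model and a T-model).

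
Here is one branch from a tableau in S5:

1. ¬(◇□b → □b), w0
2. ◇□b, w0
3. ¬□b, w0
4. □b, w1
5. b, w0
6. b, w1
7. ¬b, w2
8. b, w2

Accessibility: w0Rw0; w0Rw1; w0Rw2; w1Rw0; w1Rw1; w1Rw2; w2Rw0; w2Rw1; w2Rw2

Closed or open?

Closed

Both b and ¬b appear at w2.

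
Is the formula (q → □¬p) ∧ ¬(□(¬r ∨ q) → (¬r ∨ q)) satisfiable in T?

1. (q → □¬p) ∧ ¬(□(¬r ∨ q) → (¬r ∨ q)), 0
2. q → □¬p, 0   [∧-rule on 1]
3. ¬(□(¬r ∨ q) → (¬r ∨ q)), 0   [∧-rule on 1]
4. □(¬r ∨ q), 0   [¬→-rule on 3]
5. ¬(¬r ∨ q), 0   [¬→-rule on 3]
6. r, 0   [¬∨-rule on 5]
7. ¬q, 0   [¬∨-rule on 5]
8. ¬r ∨ q, 0   [□-rule on 4 via 0R0]
9. □¬p, 0   [→-rule on 2 (branches; this branch)]
10. ¬p, 0   [□-rule on 9 via 0R0]
11. q, 0   [∨-rule on 8 (branches; this branch)]
Accessibility: 0R0
Branch closes: q and ¬q both at 0.
All branches of the tableau close; one closing branch shown above.

Unsatisfiable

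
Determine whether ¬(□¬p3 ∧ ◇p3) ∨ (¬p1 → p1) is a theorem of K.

Yes, valid

Tableau for the negation ¬(¬(□¬p3 ∧ ◇p3) ∨ (¬p1 → p1)):
1. ¬(¬(□¬p3 ∧ ◇p3) ∨ (¬p1 → p1)), w0
2. □¬p3 ∧ ◇p3, w0   [¬∨-rule on 1]
3. ¬(¬p1 → p1), w0   [¬∨-rule on 1]
4. □¬p3, w0   [∧-rule on 2]
5. ◇p3, w0   [∧-rule on 2]
6. ¬p1, w0   [¬→-rule on 3]
7. p3, w1   [◇-rule on 5: fresh world w1, w0Rw1]
8. ¬p3, w1   [□-rule on 4 via w0Rw1]
Accessibility: w0Rw1
Branch closes: p3 and ¬p3 both at w1.
Every branch of the negation's tableau closes; the branch above is one of them.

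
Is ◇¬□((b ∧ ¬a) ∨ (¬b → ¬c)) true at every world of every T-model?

Invalid (countermodel exists)

Tableau for the negation ¬◇¬□((b ∧ ¬a) ∨ (¬b → ¬c)):
1. ¬◇¬□((b ∧ ¬a) ∨ (¬b → ¬c)), 0
2. □((b ∧ ¬a) ∨ (¬b → ¬c)), 0
3. (b ∧ ¬a) ∨ (¬b → ¬c), 0
4. ¬b → ¬c, 0
5. ¬c, 0
Accessibility: 0R0
The negation has an open branch (countermodel exists).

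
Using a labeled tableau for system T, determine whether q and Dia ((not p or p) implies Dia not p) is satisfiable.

1. q and Dia ((not p or p) implies Dia not p), u
2. q, u   [and-rule on 1]
3. Dia ((not p or p) implies Dia not p), u   [and-rule on 1]
4. (not p or p) implies Dia not p, v   [Dia-rule on 3: fresh world v, uRv]
5. Dia not p, v   [implies-rule on 4 (branches; this branch)]
6. not p, w   [Dia-rule on 5: fresh world w, vRw]
Accessibility: uRu, uRv, vRv, vRw, wRw

Satisfiable (open branch found)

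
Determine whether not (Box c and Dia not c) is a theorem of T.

Tableau for the negation Box c and Dia not c:
1. Box c and Dia not c, u
2. Box c, u   [and-rule on 1]
3. Dia not c, u   [and-rule on 1]
4. c, u   [Box-rule on 2 via uRu]
5. not c, v   [Dia-rule on 3: fresh world v, uRv]
6. c, v   [Box-rule on 2 via uRv]
Accessibility: uRu, uRv, vRv
Branch closes: c and not c both at v.
All branches of the negation close; one closing branch shown above.

Valid in T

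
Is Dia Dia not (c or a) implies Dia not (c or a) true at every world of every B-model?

Tableau for the negation not (Dia Dia not (c or a) implies Dia not (c or a)):
1. not (Dia Dia not (c or a) implies Dia not (c or a)), w0
2. Dia Dia not (c or a), w0
3. not Dia not (c or a), w0
4. c or a, w0
5. a, w0
6. Dia not (c or a), w1
7. c or a, w1
8. a, w1
9. not (c or a), w2
10. not c, w2
11. not a, w2
Accessibility: w0Rw0, w0Rw1, w1Rw0, w1Rw1, w1Rw2, w2Rw1, w2Rw2
The negation has an open branch (countermodel exists).

Not valid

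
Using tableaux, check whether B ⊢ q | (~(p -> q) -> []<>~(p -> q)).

Yes, valid

Tableau for the negation ~(q | (~(p -> q) -> []<>~(p -> q))):
1. ~(q | (~(p -> q) -> []<>~(p -> q))), w0
2. ~q, w0
3. ~(~(p -> q) -> []<>~(p -> q)), w0
4. ~(p -> q), w0
5. ~[]<>~(p -> q), w0
6. p, w0
7. ~<>~(p -> q), w1
8. p -> q, w0
9. p -> q, w1
10. q, w0
Accessibility: w0Rw0, w0Rw1, w1Rw0, w1Rw1
Branch closes: q and ~q both at w0.
Every branch of the negation's tableau closes; the branch above is one of them.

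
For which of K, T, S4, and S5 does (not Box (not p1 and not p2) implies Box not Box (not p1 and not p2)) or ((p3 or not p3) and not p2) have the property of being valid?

S5

S5-tableau for the negation not ((not Box (not p1 and not p2) implies Box not Box (not p1 and not p2)) or ((p3 or not p3) and not p2)):
1. not ((not Box (not p1 and not p2) implies Box not Box (not p1 and not p2)) or ((p3 or not p3) and not p2)), w0
2. not (not Box (not p1 and not p2) implies Box not Box (not p1 and not p2)), w0   [neg-or-rule on 1]
3. not ((p3 or not p3) and not p2), w0   [neg-or-rule on 1]
4. not Box (not p1 and not p2), w0   [neg-implies-rule on 2]
5. not Box not Box (not p1 and not p2), w0   [neg-implies-rule on 2]
6. p2, w0   [neg-and-rule on 3 (branches; this branch)]
7. not (not p1 and not p2), w1   [neg-Box-rule on 4: fresh world w1, w0Rw1]
8. p2, w1   [neg-and-rule on 7 (branches; this branch)]
9. Box (not p1 and not p2), w2   [neg-Box-rule on 5: fresh world w2, w0Rw2]
10. not p1 and not p2, w0   [Box-rule on 9 via w2Rw0]
11. not p1, w0   [and-rule on 10]
12. not p2, w0   [and-rule on 10]
Accessibility: w0Rw0, w0Rw1, w0Rw2, w1Rw0, w1Rw1, w1Rw2, w2Rw0, w2Rw1, w2Rw2
Branch closes: p2 and not p2 both at w0.
Every branch closes (one shown): valid in S5.
S4-tableau for the negation not ((not Box (not p1 and not p2) implies Box not Box (not p1 and not p2)) or ((p3 or not p3) and not p2)):
1. not ((not Box (not p1 and not p2) implies Box not Box (not p1 and not p2)) or ((p3 or not p3) and not p2)), w0
2. not (not Box (not p1 and not p2) implies Box not Box (not p1 and not p2)), w0   [neg-or-rule on 1]
3. not ((p3 or not p3) and not p2), w0   [neg-or-rule on 1]
4. not Box (not p1 and not p2), w0   [neg-implies-rule on 2]
5. not Box not Box (not p1 and not p2), w0   [neg-implies-rule on 2]
6. p2, w0   [neg-and-rule on 3 (branches; this branch)]
7. not (not p1 and not p2), w1   [neg-Box-rule on 4: fresh world w1, w0Rw1]
8. p2, w1   [neg-and-rule on 7 (branches; this branch)]
9. Box (not p1 and not p2), w2   [neg-Box-rule on 5: fresh world w2, w0Rw2]
10. not p1 and not p2, w2   [Box-rule on 9 via w2Rw2]
11. not p1, w2   [and-rule on 10]
12. not p2, w2   [and-rule on 10]
Accessibility: w0Rw0, w0Rw1, w0Rw2, w1Rw1, w2Rw2
Complete open branch: countermodel on an S4-frame, so not valid in S4, nor in K, T (the same frame is also a K-frame and a T-frame).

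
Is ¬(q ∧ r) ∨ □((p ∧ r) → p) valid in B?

Valid in B

Tableau for the negation ¬(¬(q ∧ r) ∨ □((p ∧ r) → p)):
1. ¬(¬(q ∧ r) ∨ □((p ∧ r) → p)), w0
2. q ∧ r, w0
3. ¬□((p ∧ r) → p), w0
4. q, w0
5. r, w0
6. ¬((p ∧ r) → p), w1
7. p ∧ r, w1
8. ¬p, w1
9. p, w1
10. r, w1
Accessibility: w0Rw0, w0Rw1, w1Rw0, w1Rw1
Branch closes: p and ¬p both at w1.
Every branch of the negation's tableau closes; the branch above is one of them.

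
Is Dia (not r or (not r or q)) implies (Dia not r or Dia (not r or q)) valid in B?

Tableau for the negation not (Dia (not r or (not r or q)) implies (Dia not r or Dia (not r or q))):
1. not (Dia (not r or (not r or q)) implies (Dia not r or Dia (not r or q))), 0
2. Dia (not r or (not r or q)), 0
3. not (Dia not r or Dia (not r or q)), 0
4. not Dia not r, 0
5. not Dia (not r or q), 0
6. r, 0
7. not (not r or q), 0
8. not q, 0
9. not r or (not r or q), 1
10. r, 1
11. not (not r or q), 1
12. not q, 1
13. not r or q, 1
14. q, 1
Accessibility: 0R0, 0R1, 1R0, 1R1
Branch closes: q and not q both at 1.
All branches of the negation close; one closing branch shown above.

Valid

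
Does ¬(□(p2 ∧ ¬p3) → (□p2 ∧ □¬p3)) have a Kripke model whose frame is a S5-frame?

1. ¬(□(p2 ∧ ¬p3) → (□p2 ∧ □¬p3)), w0
2. □(p2 ∧ ¬p3), w0   [¬→-rule on 1]
3. ¬(□p2 ∧ □¬p3), w0   [¬→-rule on 1]
4. p2 ∧ ¬p3, w0   [□-rule on 2 via w0Rw0]
5. p2, w0   [∧-rule on 4]
6. ¬p3, w0   [∧-rule on 4]
7. ¬□¬p3, w0   [¬∧-rule on 3 (branches; this branch)]
8. p3, w1   [¬□-rule on 7: fresh world w1, w0Rw1]
9. p2 ∧ ¬p3, w1   [□-rule on 2 via w0Rw1]
10. p2, w1   [∧-rule on 9]
11. ¬p3, w1   [∧-rule on 9]
Accessibility: w0Rw0, w0Rw1, w1Rw0, w1Rw1
Branch closes: p3 and ¬p3 both at w1.
(One branch shown.) All branches close.

No, unsatisfiable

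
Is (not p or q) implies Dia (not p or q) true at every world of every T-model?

Tableau for the negation not ((not p or q) implies Dia (not p or q)):
1. not ((not p or q) implies Dia (not p or q)), 0
2. not p or q, 0
3. not Dia (not p or q), 0
4. not (not p or q), 0
5. p, 0
6. not q, 0
7. q, 0
Accessibility: 0R0
Branch closes: q and not q both at 0.
Every branch of the negation's tableau closes; the branch above is one of them.

Valid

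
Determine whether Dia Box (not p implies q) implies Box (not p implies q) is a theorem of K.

No, not valid

Tableau for the negation not (Dia Box (not p implies q) implies Box (not p implies q)):
1. not (Dia Box (not p implies q) implies Box (not p implies q)), u
2. Dia Box (not p implies q), u   [neg-implies-rule on 1]
3. not Box (not p implies q), u   [neg-implies-rule on 1]
4. Box (not p implies q), v   [Dia-rule on 2: fresh world v, uRv]
5. not (not p implies q), w   [neg-Box-rule on 3: fresh world w, uRw]
6. not p, w   [neg-implies-rule on 5]
7. not q, w   [neg-implies-rule on 5]
Accessibility: uRv, uRw
The negation has an open branch (countermodel exists).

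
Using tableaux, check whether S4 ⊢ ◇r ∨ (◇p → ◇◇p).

Tableau for the negation ¬(◇r ∨ (◇p → ◇◇p)):
1. ¬(◇r ∨ (◇p → ◇◇p)), 0
2. ¬◇r, 0   [¬∨-rule on 1]
3. ¬(◇p → ◇◇p), 0   [¬∨-rule on 1]
4. ◇p, 0   [¬→-rule on 3]
5. ¬◇◇p, 0   [¬→-rule on 3]
6. ¬r, 0   [¬◇-rule on 2 via 0R0]
7. ¬◇p, 0   [¬◇-rule on 5 via 0R0]
8. ¬p, 0   [¬◇-rule on 7 via 0R0]
9. p, 1   [◇-rule on 4: fresh world 1, 0R1]
10. ¬r, 1   [¬◇-rule on 2 via 0R1]
11. ¬◇p, 1   [¬◇-rule on 5 via 0R1]
12. ¬p, 1   [¬◇-rule on 7 via 0R1]
Accessibility: 0R0, 0R1, 1R1
Branch closes: p and ¬p both at 1.
All branches of the negation close; one closing branch shown above.

Yes, valid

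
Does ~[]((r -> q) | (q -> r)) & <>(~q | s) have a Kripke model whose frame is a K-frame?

Unsatisfiable (every branch closes)

1. ~[]((r -> q) | (q -> r)) & <>(~q | s), w0
2. ~[]((r -> q) | (q -> r)), w0
3. <>(~q | s), w0
4. ~((r -> q) | (q -> r)), w1
5. ~(r -> q), w1
6. ~(q -> r), w1
7. r, w1
8. ~q, w1
9. q, w1
10. ~r, w1
Accessibility: w0Rw1
Branch closes: q and ~q both at w1.
(One branch shown.) All branches close.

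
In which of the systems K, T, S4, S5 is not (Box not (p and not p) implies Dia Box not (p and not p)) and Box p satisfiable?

K

K-tableau for the formula:
1. not (Box not (p and not p) implies Dia Box not (p and not p)) and Box p, u
2. not (Box not (p and not p) implies Dia Box not (p and not p)), u
3. Box p, u
4. Box not (p and not p), u
5. not Dia Box not (p and not p), u
Complete open branch: satisfiable in K.
T-tableau for the formula:
1. not (Box not (p and not p) implies Dia Box not (p and not p)) and Box p, u
2. not (Box not (p and not p) implies Dia Box not (p and not p)), u
3. Box p, u
4. Box not (p and not p), u
5. not Dia Box not (p and not p), u
6. p, u
7. not (p and not p), u
8. not Box not (p and not p), u
9. p and not p, v
10. p, v
11. not p, v
Accessibility: uRu, uRv, vRv
Branch closes: p and not p both at v.
Every branch closes (one shown): unsatisfiable in T, hence also in S4, S5 (every S4/S5-frame is a T-frame).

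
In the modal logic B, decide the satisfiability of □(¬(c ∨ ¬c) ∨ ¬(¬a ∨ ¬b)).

1. □(¬(c ∨ ¬c) ∨ ¬(¬a ∨ ¬b)), u
2. ¬(c ∨ ¬c) ∨ ¬(¬a ∨ ¬b), u
3. ¬(¬a ∨ ¬b), u
4. a, u
5. b, u
Accessibility: uRu

Satisfiable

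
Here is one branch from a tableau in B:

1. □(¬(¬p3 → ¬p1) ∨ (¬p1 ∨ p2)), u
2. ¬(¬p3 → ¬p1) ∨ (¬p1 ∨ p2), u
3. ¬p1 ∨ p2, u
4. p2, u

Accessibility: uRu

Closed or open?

Open

No world carries both an atom and its negation.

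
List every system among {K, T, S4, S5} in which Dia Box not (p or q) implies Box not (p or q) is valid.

S5

S4-tableau for the negation not (Dia Box not (p or q) implies Box not (p or q)):
1. not (Dia Box not (p or q) implies Box not (p or q)), u
2. Dia Box not (p or q), u
3. not Box not (p or q), u
4. Box not (p or q), v
5. not (p or q), v
6. not p, v
7. not q, v
8. p or q, w
9. q, w
Accessibility: uRu, uRv, uRw, vRv, wRw
Complete open branch: countermodel on an S4-frame, so not valid in S4, nor in K, T (the same frame is also a K-frame and a T-frame).
S5-tableau for the negation not (Dia Box not (p or q) implies Box not (p or q)):
1. not (Dia Box not (p or q) implies Box not (p or q)), u
2. Dia Box not (p or q), u
3. not Box not (p or q), u
4. Box not (p or q), v
5. not (p or q), u
6. not p, u
7. not q, u
8. not (p or q), v
9. not p, v
10. not q, v
11. p or q, w
12. not (p or q), w
13. not p, w
14. not q, w
15. q, w
Accessibility: uRu, uRv, uRw, vRu, vRv, vRw, wRu, wRv, wRw
Branch closes: q and not q both at w.
Every branch closes (one shown): valid in S5.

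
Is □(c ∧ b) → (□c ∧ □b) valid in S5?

Yes, valid

Tableau for the negation ¬(□(c ∧ b) → (□c ∧ □b)):
1. ¬(□(c ∧ b) → (□c ∧ □b)), w0
2. □(c ∧ b), w0
3. ¬(□c ∧ □b), w0
4. c ∧ b, w0
5. c, w0
6. b, w0
7. ¬□b, w0
8. ¬b, w1
9. c ∧ b, w1
10. c, w1
11. b, w1
Accessibility: w0Rw0, w0Rw1, w1Rw0, w1Rw1
Branch closes: b and ¬b both at w1.
All branches of the negation close; one closing branch shown above.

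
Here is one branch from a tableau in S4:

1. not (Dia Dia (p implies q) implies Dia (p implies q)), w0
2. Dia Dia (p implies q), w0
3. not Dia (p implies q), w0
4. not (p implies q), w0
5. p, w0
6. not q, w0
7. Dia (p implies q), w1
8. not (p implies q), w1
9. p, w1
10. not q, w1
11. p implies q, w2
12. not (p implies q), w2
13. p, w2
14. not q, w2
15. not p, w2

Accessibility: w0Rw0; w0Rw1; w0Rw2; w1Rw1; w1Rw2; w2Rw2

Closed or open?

Closed

Both p and not p appear at w2.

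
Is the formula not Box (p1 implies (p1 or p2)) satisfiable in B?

1. not Box (p1 implies (p1 or p2)), w0
2. not (p1 implies (p1 or p2)), w1
3. p1, w1
4. not (p1 or p2), w1
5. not p1, w1
6. not p2, w1
Accessibility: w0Rw0, w0Rw1, w1Rw0, w1Rw1
Branch closes: p1 and not p1 both at w1.
All branches of the tableau close; one closing branch shown above.

Unsatisfiable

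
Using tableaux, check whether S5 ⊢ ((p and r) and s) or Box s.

Tableau for the negation not (((p and r) and s) or Box s):
1. not (((p and r) and s) or Box s), 0
2. not ((p and r) and s), 0
3. not Box s, 0
4. not s, 0
5. not s, 1
Accessibility: 0R0, 0R1, 1R0, 1R1
The negation has an open branch (countermodel exists).

No, not valid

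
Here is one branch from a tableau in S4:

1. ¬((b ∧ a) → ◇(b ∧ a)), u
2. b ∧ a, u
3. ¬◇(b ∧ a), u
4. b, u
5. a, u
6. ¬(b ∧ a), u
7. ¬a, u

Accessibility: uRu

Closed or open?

Both a and ¬a appear at u.

Yes, closed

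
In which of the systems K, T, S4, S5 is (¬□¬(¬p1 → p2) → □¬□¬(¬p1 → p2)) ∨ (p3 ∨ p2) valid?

S5

S4-tableau for the negation ¬((¬□¬(¬p1 → p2) → □¬□¬(¬p1 → p2)) ∨ (p3 ∨ p2)):
1. ¬((¬□¬(¬p1 → p2) → □¬□¬(¬p1 → p2)) ∨ (p3 ∨ p2)), w0
2. ¬(¬□¬(¬p1 → p2) → □¬□¬(¬p1 → p2)), w0   [¬∨-rule on 1]
3. ¬(p3 ∨ p2), w0   [¬∨-rule on 1]
4. ¬□¬(¬p1 → p2), w0   [¬→-rule on 2]
5. ¬□¬□¬(¬p1 → p2), w0   [¬→-rule on 2]
6. ¬p3, w0   [¬∨-rule on 3]
7. ¬p2, w0   [¬∨-rule on 3]
8. ¬p1 → p2, w1   [¬□-rule on 4: fresh world w1, w0Rw1]
9. p2, w1   [→-rule on 8 (branches; this branch)]
10. □¬(¬p1 → p2), w2   [¬□-rule on 5: fresh world w2, w0Rw2]
11. ¬(¬p1 → p2), w2   [□-rule on 10 via w2Rw2]
12. ¬p1, w2   [¬→-rule on 11]
13. ¬p2, w2   [¬→-rule on 11]
Accessibility: w0Rw0, w0Rw1, w0Rw2, w1Rw1, w2Rw2
Complete open branch: countermodel on an S4-frame, so not valid in S4, nor in K, T (the same frame is also a K-frame and a T-frame).
S5-tableau for the negation ¬((¬□¬(¬p1 → p2) → □¬□¬(¬p1 → p2)) ∨ (p3 ∨ p2)):
1. ¬((¬□¬(¬p1 → p2) → □¬□¬(¬p1 → p2)) ∨ (p3 ∨ p2)), w0
2. ¬(¬□¬(¬p1 → p2) → □¬□¬(¬p1 → p2)), w0   [¬∨-rule on 1]
3. ¬(p3 ∨ p2), w0   [¬∨-rule on 1]
4. ¬□¬(¬p1 → p2), w0   [¬→-rule on 2]
5. ¬□¬□¬(¬p1 → p2), w0   [¬→-rule on 2]
6. ¬p3, w0   [¬∨-rule on 3]
7. ¬p2, w0   [¬∨-rule on 3]
8. ¬p1 → p2, w1   [¬□-rule on 4: fresh world w1, w0Rw1]
9. p2, w1   [→-rule on 8 (branches; this branch)]
10. □¬(¬p1 → p2), w2   [¬□-rule on 5: fresh world w2, w0Rw2]
11. ¬(¬p1 → p2), w0   [□-rule on 10 via w2Rw0]
12. ¬p1, w0   [¬→-rule on 11]
13. ¬(¬p1 → p2), w1   [□-rule on 10 via w2Rw1]
14. ¬p1, w1   [¬→-rule on 13]
15. ¬p2, w1   [¬→-rule on 13]
Accessibility: w0Rw0, w0Rw1, w0Rw2, w1Rw0, w1Rw1, w1Rw2, w2Rw0, w2Rw1, w2Rw2
Branch closes: p2 and ¬p2 both at w1.
Every branch closes (one shown): valid in S5.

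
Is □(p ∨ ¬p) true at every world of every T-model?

Valid

Tableau for the negation ¬□(p ∨ ¬p):
1. ¬□(p ∨ ¬p), 0
2. ¬(p ∨ ¬p), 1
3. ¬p, 1
4. p, 1
Accessibility: 0R0, 0R1, 1R1
Branch closes: p and ¬p both at 1.
All branches of the negation close; one closing branch shown above.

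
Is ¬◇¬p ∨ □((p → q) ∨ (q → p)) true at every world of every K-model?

Valid

Tableau for the negation ¬(¬◇¬p ∨ □((p → q) ∨ (q → p))):
1. ¬(¬◇¬p ∨ □((p → q) ∨ (q → p))), u
2. ◇¬p, u   [¬∨-rule on 1]
3. ¬□((p → q) ∨ (q → p)), u   [¬∨-rule on 1]
4. ¬p, v   [◇-rule on 2: fresh world v, uRv]
5. ¬((p → q) ∨ (q → p)), w   [¬□-rule on 3: fresh world w, uRw]
6. ¬(p → q), w   [¬∨-rule on 5]
7. ¬(q → p), w   [¬∨-rule on 5]
8. p, w   [¬→-rule on 6]
9. ¬q, w   [¬→-rule on 6]
10. q, w   [¬→-rule on 7]
11. ¬p, w   [¬→-rule on 7]
Accessibility: uRv, uRw
Branch closes: q and ¬q both at w.
All branches of the negation close; one closing branch shown above.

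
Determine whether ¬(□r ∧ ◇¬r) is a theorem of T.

Tableau for the negation □r ∧ ◇¬r:
1. □r ∧ ◇¬r, u
2. □r, u
3. ◇¬r, u
4. r, u
5. ¬r, v
6. r, v
Accessibility: uRu, uRv, vRv
Branch closes: r and ¬r both at v.
All branches of the negation close; one closing branch shown above.

Valid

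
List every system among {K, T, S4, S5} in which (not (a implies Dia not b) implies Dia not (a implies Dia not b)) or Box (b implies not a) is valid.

K-tableau for the negation not ((not (a implies Dia not b) implies Dia not (a implies Dia not b)) or Box (b implies not a)):
1. not ((not (a implies Dia not b) implies Dia not (a implies Dia not b)) or Box (b implies not a)), w0
2. not (not (a implies Dia not b) implies Dia not (a implies Dia not b)), w0   [neg-or-rule on 1]
3. not Box (b implies not a), w0   [neg-or-rule on 1]
4. not (a implies Dia not b), w0   [neg-implies-rule on 2]
5. not Dia not (a implies Dia not b), w0   [neg-implies-rule on 2]
6. a, w0   [neg-implies-rule on 4]
7. not Dia not b, w0   [neg-implies-rule on 4]
8. not (b implies not a), w1   [neg-Box-rule on 3: fresh world w1, w0Rw1]
9. b, w1   [neg-implies-rule on 8]
10. a, w1   [neg-implies-rule on 8]
11. a implies Dia not b, w1   [neg-Dia-rule on 5 via w0Rw1]
12. Dia not b, w1   [implies-rule on 11 (branches; this branch)]
13. not b, w2   [Dia-rule on 12: fresh world w2, w1Rw2]
Accessibility: w0Rw1, w1Rw2
Complete open branch: countermodel on a K-frame, so not valid in K.
T-tableau for the negation not ((not (a implies Dia not b) implies Dia not (a implies Dia not b)) or Box (b implies not a)):
1. not ((not (a implies Dia not b) implies Dia not (a implies Dia not b)) or Box (b implies not a)), w0
2. not (not (a implies Dia not b) implies Dia not (a implies Dia not b)), w0   [neg-or-rule on 1]
3. not Box (b implies not a), w0   [neg-or-rule on 1]
4. not (a implies Dia not b), w0   [neg-implies-rule on 2]
5. not Dia not (a implies Dia not b), w0   [neg-implies-rule on 2]
6. a, w0   [neg-implies-rule on 4]
7. not Dia not b, w0   [neg-implies-rule on 4]
8. a implies Dia not b, w0   [neg-Dia-rule on 5 via w0Rw0]
9. b, w0   [neg-Dia-rule on 7 via w0Rw0]
10. Dia not b, w0   [implies-rule on 8 (branches; this branch)]
11. not (b implies not a), w1   [neg-Box-rule on 3: fresh world w1, w0Rw1]
12. b, w1   [neg-implies-rule on 11]
13. a, w1   [neg-implies-rule on 11]
14. a implies Dia not b, w1   [neg-Dia-rule on 5 via w0Rw1]
15. Dia not b, w1   [implies-rule on 14 (branches; this branch)]
16. not b, w2   [Dia-rule on 10: fresh world w2, w0Rw2]
17. a implies Dia not b, w2   [neg-Dia-rule on 5 via w0Rw2]
18. b, w2   [neg-Dia-rule on 7 via w0Rw2]
Accessibility: w0Rw0, w0Rw1, w0Rw2, w1Rw1, w2Rw2
Branch closes: b and not b both at w2.
Every branch closes (one shown): valid in T, hence also in S4, S5 (every theorem of T is a theorem of S4 and S5).

T, S4, S5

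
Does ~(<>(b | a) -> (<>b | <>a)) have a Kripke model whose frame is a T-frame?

1. ~(<>(b | a) -> (<>b | <>a)), w0
2. <>(b | a), w0
3. ~(<>b | <>a), w0
4. ~<>b, w0
5. ~<>a, w0
6. ~b, w0
7. ~a, w0
8. b | a, w1
9. ~b, w1
10. ~a, w1
11. a, w1
Accessibility: w0Rw0, w0Rw1, w1Rw1
Branch closes: a and ~a both at w1.
(One branch shown.) All branches close.

Unsatisfiable (every branch closes)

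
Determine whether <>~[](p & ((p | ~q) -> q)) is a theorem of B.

Tableau for the negation ~<>~[](p & ((p | ~q) -> q)):
1. ~<>~[](p & ((p | ~q) -> q)), w0
2. [](p & ((p | ~q) -> q)), w0
3. p & ((p | ~q) -> q), w0
4. p, w0
5. (p | ~q) -> q, w0
6. q, w0
Accessibility: w0Rw0
The negation has an open branch (countermodel exists).

Invalid (countermodel exists)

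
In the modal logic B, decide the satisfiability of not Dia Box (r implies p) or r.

1. not Dia Box (r implies p) or r, u
2. r, u   [or-rule on 1 (branches; this branch)]
Accessibility: uRu

Satisfiable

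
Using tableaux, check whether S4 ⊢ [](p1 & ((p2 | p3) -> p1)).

Tableau for the negation ~[](p1 & ((p2 | p3) -> p1)):
1. ~[](p1 & ((p2 | p3) -> p1)), w0
2. ~(p1 & ((p2 | p3) -> p1)), w1   [~[]-rule on 1: fresh world w1, w0Rw1]
3. ~((p2 | p3) -> p1), w1   [~&-rule on 2 (branches; this branch)]
4. p2 | p3, w1   [~->-rule on 3]
5. ~p1, w1   [~->-rule on 3]
6. p3, w1   [|-rule on 4 (branches; this branch)]
Accessibility: w0Rw0, w0Rw1, w1Rw1
The negation has an open branch (countermodel exists).

Invalid (countermodel exists)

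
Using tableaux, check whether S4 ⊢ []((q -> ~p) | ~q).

Tableau for the negation ~[]((q -> ~p) | ~q):
1. ~[]((q -> ~p) | ~q), w0
2. ~((q -> ~p) | ~q), w1   [~[]-rule on 1: fresh world w1, w0Rw1]
3. ~(q -> ~p), w1   [~|-rule on 2]
4. q, w1   [~|-rule on 2]
5. p, w1   [~->-rule on 3]
Accessibility: w0Rw0, w0Rw1, w1Rw1
The negation has an open branch (countermodel exists).

Not valid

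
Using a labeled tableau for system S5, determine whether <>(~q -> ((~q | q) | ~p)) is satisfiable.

Yes, satisfiable

1. <>(~q -> ((~q | q) | ~p)), u
2. ~q -> ((~q | q) | ~p), v
3. (~q | q) | ~p, v
4. ~p, v
Accessibility: uRu, uRv, vRu, vRv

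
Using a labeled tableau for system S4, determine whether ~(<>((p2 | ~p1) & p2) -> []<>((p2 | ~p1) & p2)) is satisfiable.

1. ~(<>((p2 | ~p1) & p2) -> []<>((p2 | ~p1) & p2)), w0
2. <>((p2 | ~p1) & p2), w0
3. ~[]<>((p2 | ~p1) & p2), w0
4. (p2 | ~p1) & p2, w1
5. p2 | ~p1, w1
6. p2, w1
7. ~p1, w1
8. ~<>((p2 | ~p1) & p2), w2
9. ~((p2 | ~p1) & p2), w2
10. ~p2, w2
Accessibility: w0Rw0, w0Rw1, w0Rw2, w1Rw1, w2Rw2

Satisfiable (open branch found)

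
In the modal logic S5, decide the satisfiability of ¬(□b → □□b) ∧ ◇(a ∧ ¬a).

Unsatisfiable

1. ¬(□b → □□b) ∧ ◇(a ∧ ¬a), w0
2. ¬(□b → □□b), w0
3. ◇(a ∧ ¬a), w0
4. □b, w0
5. ¬□□b, w0
6. b, w0
7. a ∧ ¬a, w1
8. a, w1
9. ¬a, w1
Accessibility: w0Rw0, w0Rw1, w1Rw0, w1Rw1
Branch closes: a and ¬a both at w1.
Every branch closes; the branch above is one of them.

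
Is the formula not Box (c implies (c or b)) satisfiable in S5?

1. not Box (c implies (c or b)), 0
2. not (c implies (c or b)), 1
3. c, 1
4. not (c or b), 1
5. not c, 1
6. not b, 1
Accessibility: 0R0, 0R1, 1R0, 1R1
Branch closes: c and not c both at 1.
(One branch shown.) All branches close.

Unsatisfiable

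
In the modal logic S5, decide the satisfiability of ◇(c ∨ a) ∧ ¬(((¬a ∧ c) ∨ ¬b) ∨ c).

1. ◇(c ∨ a) ∧ ¬(((¬a ∧ c) ∨ ¬b) ∨ c), u
2. ◇(c ∨ a), u
3. ¬(((¬a ∧ c) ∨ ¬b) ∨ c), u
4. ¬((¬a ∧ c) ∨ ¬b), u
5. ¬c, u
6. ¬(¬a ∧ c), u
7. b, u
8. c ∨ a, v
9. a, v
Accessibility: uRu, uRv, vRu, vRv

Yes, satisfiable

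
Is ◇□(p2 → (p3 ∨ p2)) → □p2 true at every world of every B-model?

Not valid

Tableau for the negation ¬(◇□(p2 → (p3 ∨ p2)) → □p2):
1. ¬(◇□(p2 → (p3 ∨ p2)) → □p2), u
2. ◇□(p2 → (p3 ∨ p2)), u
3. ¬□p2, u
4. □(p2 → (p3 ∨ p2)), v
5. p2 → (p3 ∨ p2), u
6. p2 → (p3 ∨ p2), v
7. p3 ∨ p2, u
8. p3 ∨ p2, v
9. p2, u
10. p2, v
11. ¬p2, w
Accessibility: uRu, uRv, uRw, vRu, vRv, wRu, wRw
The negation has an open branch (countermodel exists).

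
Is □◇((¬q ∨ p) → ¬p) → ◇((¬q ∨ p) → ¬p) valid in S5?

Tableau for the negation ¬(□◇((¬q ∨ p) → ¬p) → ◇((¬q ∨ p) → ¬p)):
1. ¬(□◇((¬q ∨ p) → ¬p) → ◇((¬q ∨ p) → ¬p)), u
2. □◇((¬q ∨ p) → ¬p), u
3. ¬◇((¬q ∨ p) → ¬p), u
4. ◇((¬q ∨ p) → ¬p), u
5. ¬((¬q ∨ p) → ¬p), u
6. ¬q ∨ p, u
7. p, u
8. (¬q ∨ p) → ¬p, v
9. ◇((¬q ∨ p) → ¬p), v
10. ¬((¬q ∨ p) → ¬p), v
11. ¬q ∨ p, v
12. p, v
13. ¬(¬q ∨ p), v
14. q, v
15. ¬p, v
Accessibility: uRu, uRv, vRu, vRv
Branch closes: p and ¬p both at v.
Every branch of the negation's tableau closes; the branch above is one of them.

Valid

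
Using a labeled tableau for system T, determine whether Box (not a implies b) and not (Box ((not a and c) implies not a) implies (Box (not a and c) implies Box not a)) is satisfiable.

No, unsatisfiable

1. Box (not a implies b) and not (Box ((not a and c) implies not a) implies (Box (not a and c) implies Box not a)), w0
2. Box (not a implies b), w0
3. not (Box ((not a and c) implies not a) implies (Box (not a and c) implies Box not a)), w0
4. Box ((not a and c) implies not a), w0
5. not (Box (not a and c) implies Box not a), w0
6. Box (not a and c), w0
7. not Box not a, w0
8. not a implies b, w0
9. (not a and c) implies not a, w0
10. not a and c, w0
11. not a, w0
12. c, w0
13. b, w0
14. a, w1
15. not a implies b, w1
16. (not a and c) implies not a, w1
17. not a and c, w1
18. not a, w1
19. c, w1
Accessibility: w0Rw0, w0Rw1, w1Rw1
Branch closes: a and not a both at w1.
All branches of the tableau close; one closing branch shown above.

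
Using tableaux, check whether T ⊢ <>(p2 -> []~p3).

Invalid (countermodel exists)

Tableau for the negation ~<>(p2 -> []~p3):
1. ~<>(p2 -> []~p3), 0
2. ~(p2 -> []~p3), 0   [~<>-rule on 1 via 0R0]
3. p2, 0   [~->-rule on 2]
4. ~[]~p3, 0   [~->-rule on 2]
5. p3, 1   [~[]-rule on 4: fresh world 1, 0R1]
6. ~(p2 -> []~p3), 1   [~<>-rule on 1 via 0R1]
7. p2, 1   [~->-rule on 6]
8. ~[]~p3, 1   [~->-rule on 6]
9. p3, 2   [~[]-rule on 8: fresh world 2, 1R2]
Accessibility: 0R0, 0R1, 1R1, 1R2, 2R2
The negation has an open branch (countermodel exists).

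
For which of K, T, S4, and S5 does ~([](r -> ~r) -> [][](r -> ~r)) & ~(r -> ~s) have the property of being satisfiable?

K

T-tableau for the formula:
1. ~([](r -> ~r) -> [][](r -> ~r)) & ~(r -> ~s), w0
2. ~([](r -> ~r) -> [][](r -> ~r)), w0
3. ~(r -> ~s), w0
4. [](r -> ~r), w0
5. ~[][](r -> ~r), w0
6. r, w0
7. s, w0
8. r -> ~r, w0
9. ~r, w0
Accessibility: w0Rw0
Branch closes: r and ~r both at w0.
Every branch closes (one shown): unsatisfiable in T, hence also in S4, S5 (every S4/S5-frame is a T-frame).
K-tableau for the formula:
1. ~([](r -> ~r) -> [][](r -> ~r)) & ~(r -> ~s), w0
2. ~([](r -> ~r) -> [][](r -> ~r)), w0
3. ~(r -> ~s), w0
4. [](r -> ~r), w0
5. ~[][](r -> ~r), w0
6. r, w0
7. s, w0
8. ~[](r -> ~r), w1
9. r -> ~r, w1
10. ~r, w1
11. ~(r -> ~r), w2
12. r, w2
Accessibility: w0Rw1, w1Rw2
Complete open branch: satisfiable in K.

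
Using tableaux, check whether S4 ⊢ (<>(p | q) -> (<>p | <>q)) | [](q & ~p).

Tableau for the negation ~((<>(p | q) -> (<>p | <>q)) | [](q & ~p)):
1. ~((<>(p | q) -> (<>p | <>q)) | [](q & ~p)), 0
2. ~(<>(p | q) -> (<>p | <>q)), 0
3. ~[](q & ~p), 0
4. <>(p | q), 0
5. ~(<>p | <>q), 0
6. ~<>p, 0
7. ~<>q, 0
8. ~p, 0
9. ~q, 0
10. ~(q & ~p), 1
11. ~p, 1
12. ~q, 1
13. p | q, 2
14. ~p, 2
15. ~q, 2
16. q, 2
Accessibility: 0R0, 0R1, 0R2, 1R1, 2R2
Branch closes: q and ~q both at 2.
All branches of the negation close; one closing branch shown above.

Valid in S4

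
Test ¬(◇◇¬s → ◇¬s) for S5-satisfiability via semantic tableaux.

Unsatisfiable

1. ¬(◇◇¬s → ◇¬s), w0
2. ◇◇¬s, w0   [¬→-rule on 1]
3. ¬◇¬s, w0   [¬→-rule on 1]
4. s, w0   [¬◇-rule on 3 via w0Rw0]
5. ◇¬s, w1   [◇-rule on 2: fresh world w1, w0Rw1]
6. s, w1   [¬◇-rule on 3 via w0Rw1]
7. ¬s, w2   [◇-rule on 5: fresh world w2, w1Rw2]
8. s, w2   [¬◇-rule on 3 via w0Rw2]
Accessibility: w0Rw0, w0Rw1, w0Rw2, w1Rw0, w1Rw1, w1Rw2, w2Rw0, w2Rw1, w2Rw2
Branch closes: s and ¬s both at w2.
(One branch shown.) All branches close.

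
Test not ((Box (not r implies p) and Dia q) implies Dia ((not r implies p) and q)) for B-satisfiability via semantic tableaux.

Unsatisfiable

1. not ((Box (not r implies p) and Dia q) implies Dia ((not r implies p) and q)), 0
2. Box (not r implies p) and Dia q, 0
3. not Dia ((not r implies p) and q), 0
4. Box (not r implies p), 0
5. Dia q, 0
6. not ((not r implies p) and q), 0
7. not r implies p, 0
8. not q, 0
9. p, 0
10. q, 1
11. not ((not r implies p) and q), 1
12. not r implies p, 1
13. not (not r implies p), 1
14. not r, 1
15. not p, 1
16. p, 1
Accessibility: 0R0, 0R1, 1R0, 1R1
Branch closes: p and not p both at 1.
All branches of the tableau close; one closing branch shown above.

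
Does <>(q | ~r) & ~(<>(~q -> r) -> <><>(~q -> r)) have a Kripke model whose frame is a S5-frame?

Unsatisfiable (every branch closes)

1. <>(q | ~r) & ~(<>(~q -> r) -> <><>(~q -> r)), u
2. <>(q | ~r), u
3. ~(<>(~q -> r) -> <><>(~q -> r)), u
4. <>(~q -> r), u
5. ~<><>(~q -> r), u
6. ~<>(~q -> r), u
7. ~(~q -> r), u
8. ~q, u
9. ~r, u
10. q | ~r, v
11. ~<>(~q -> r), v
12. ~(~q -> r), v
13. ~q, v
14. ~r, v
15. ~q -> r, w
16. ~<>(~q -> r), w
17. ~(~q -> r), w
18. ~q, w
19. ~r, w
20. r, w
Accessibility: uRu, uRv, uRw, vRu, vRv, vRw, wRu, wRv, wRw
Branch closes: r and ~r both at w.
All branches of the tableau close; one closing branch shown above.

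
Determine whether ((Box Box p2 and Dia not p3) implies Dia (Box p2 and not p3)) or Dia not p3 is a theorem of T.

Valid

Tableau for the negation not (((Box Box p2 and Dia not p3) implies Dia (Box p2 and not p3)) or Dia not p3):
1. not (((Box Box p2 and Dia not p3) implies Dia (Box p2 and not p3)) or Dia not p3), 0
2. not ((Box Box p2 and Dia not p3) implies Dia (Box p2 and not p3)), 0   [neg-or-rule on 1]
3. not Dia not p3, 0   [neg-or-rule on 1]
4. Box Box p2 and Dia not p3, 0   [neg-implies-rule on 2]
5. not Dia (Box p2 and not p3), 0   [neg-implies-rule on 2]
6. Box Box p2, 0   [and-rule on 4]
7. Dia not p3, 0   [and-rule on 4]
8. p3, 0   [neg-Dia-rule on 3 via 0R0]
9. not (Box p2 and not p3), 0   [neg-Dia-rule on 5 via 0R0]
10. Box p2, 0   [Box-rule on 6 via 0R0]
11. p2, 0   [Box-rule on 10 via 0R0]
12. not p3, 1   [Dia-rule on 7: fresh world 1, 0R1]
13. p3, 1   [neg-Dia-rule on 3 via 0R1]
Accessibility: 0R0, 0R1, 1R1
Branch closes: p3 and not p3 both at 1.
All branches of the negation close; one closing branch shown above.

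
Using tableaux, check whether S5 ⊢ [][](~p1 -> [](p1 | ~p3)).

Tableau for the negation ~[][](~p1 -> [](p1 | ~p3)):
1. ~[][](~p1 -> [](p1 | ~p3)), u
2. ~[](~p1 -> [](p1 | ~p3)), v
3. ~(~p1 -> [](p1 | ~p3)), w
4. ~p1, w
5. ~[](p1 | ~p3), w
6. ~(p1 | ~p3), x
7. ~p1, x
8. p3, x
Accessibility: uRu, uRv, uRw, uRx, vRu, vRv, vRw, vRx, wRu, wRv, wRw, wRx, xRu, xRv, xRw, xRx
The negation has an open branch (countermodel exists).

Not valid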